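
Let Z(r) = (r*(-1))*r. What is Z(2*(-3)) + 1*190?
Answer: 154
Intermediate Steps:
Z(r) = -r² (Z(r) = (-r)*r = -r²)
Z(2*(-3)) + 1*190 = -(2*(-3))² + 1*190 = -1*(-6)² + 190 = -1*36 + 190 = -36 + 190 = 154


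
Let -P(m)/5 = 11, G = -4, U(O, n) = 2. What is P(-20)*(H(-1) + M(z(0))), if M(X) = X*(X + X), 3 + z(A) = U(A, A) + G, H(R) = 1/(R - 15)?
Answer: -43945/16 ≈ -2746.6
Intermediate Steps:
H(R) = 1/(-15 + R)
z(A) = -5 (z(A) = -3 + (2 - 4) = -3 - 2 = -5)
M(X) = 2*X**2 (M(X) = X*(2*X) = 2*X**2)
P(m) = -55 (P(m) = -5*11 = -55)
P(-20)*(H(-1) + M(z(0))) = -55*(1/(-15 - 1) + 2*(-5)**2) = -55*(1/(-16) + 2*25) = -55*(-1/16 + 50) = -55*799/16 = -43945/16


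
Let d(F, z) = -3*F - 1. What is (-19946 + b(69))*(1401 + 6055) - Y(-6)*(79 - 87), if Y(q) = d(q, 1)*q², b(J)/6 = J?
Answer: -145625696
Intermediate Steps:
d(F, z) = -1 - 3*F
b(J) = 6*J
Y(q) = q²*(-1 - 3*q) (Y(q) = (-1 - 3*q)*q² = q²*(-1 - 3*q))
(-19946 + b(69))*(1401 + 6055) - Y(-6)*(79 - 87) = (-19946 + 6*69)*(1401 + 6055) - (-6)²*(-1 - 3*(-6))*(79 - 87) = (-19946 + 414)*7456 - 36*(-1 + 18)*(-8) = -19532*7456 - 36*17*(-8) = -145630592 - 612*(-8) = -145630592 - 1*(-4896) = -145630592 + 4896 = -145625696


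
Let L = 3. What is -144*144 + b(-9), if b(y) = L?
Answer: -20733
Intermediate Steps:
b(y) = 3
-144*144 + b(-9) = -144*144 + 3 = -20736 + 3 = -20733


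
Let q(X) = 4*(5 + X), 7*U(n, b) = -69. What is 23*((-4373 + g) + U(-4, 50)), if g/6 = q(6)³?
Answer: 81582104/7 ≈ 1.1655e+7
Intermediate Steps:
U(n, b) = -69/7 (U(n, b) = (⅐)*(-69) = -69/7)
q(X) = 20 + 4*X
g = 511104 (g = 6*(20 + 4*6)³ = 6*(20 + 24)³ = 6*44³ = 6*85184 = 511104)
23*((-4373 + g) + U(-4, 50)) = 23*((-4373 + 511104) - 69/7) = 23*(506731 - 69/7) = 23*(3547048/7) = 81582104/7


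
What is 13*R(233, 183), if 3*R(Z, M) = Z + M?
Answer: 5408/3 ≈ 1802.7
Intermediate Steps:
R(Z, M) = M/3 + Z/3 (R(Z, M) = (Z + M)/3 = (M + Z)/3 = M/3 + Z/3)
13*R(233, 183) = 13*((⅓)*183 + (⅓)*233) = 13*(61 + 233/3) = 13*(416/3) = 5408/3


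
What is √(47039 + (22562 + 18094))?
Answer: √87695 ≈ 296.13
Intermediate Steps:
√(47039 + (22562 + 18094)) = √(47039 + 40656) = √87695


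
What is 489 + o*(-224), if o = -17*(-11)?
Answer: -41399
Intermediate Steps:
o = 187
489 + o*(-224) = 489 + 187*(-224) = 489 - 41888 = -41399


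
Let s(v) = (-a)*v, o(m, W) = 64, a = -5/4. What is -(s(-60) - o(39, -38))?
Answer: 139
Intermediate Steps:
a = -5/4 (a = -5*¼ = -5/4 ≈ -1.2500)
s(v) = 5*v/4 (s(v) = (-1*(-5/4))*v = 5*v/4)
-(s(-60) - o(39, -38)) = -((5/4)*(-60) - 1*64) = -(-75 - 64) = -1*(-139) = 139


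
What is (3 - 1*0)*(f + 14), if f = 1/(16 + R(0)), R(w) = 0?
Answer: 675/16 ≈ 42.188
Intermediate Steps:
f = 1/16 (f = 1/(16 + 0) = 1/16 ≈ 0.062500)
(3 - 1*0)*(f + 14) = (3 - 1*0)*(1/16 + 14) = (3 + 0)*(225/16) = 3*(225/16) = 675/16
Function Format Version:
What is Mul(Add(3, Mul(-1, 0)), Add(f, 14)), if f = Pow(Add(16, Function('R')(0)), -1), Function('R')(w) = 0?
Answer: Rational(675, 16) ≈ 42.188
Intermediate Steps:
f = Rational(1, 16) (f = Pow(Add(16, 0), -1) = Pow(16, -1) = Rational(1, 16) ≈ 0.062500)
Mul(Add(3, Mul(-1, 0)), Add(f, 14)) = Mul(Add(3, Mul(-1, 0)), Add(Rational(1, 16), 14)) = Mul(Add(3, 0), Rational(225, 16)) = Mul(3, Rational(225, 16)) = Rational(675, 16)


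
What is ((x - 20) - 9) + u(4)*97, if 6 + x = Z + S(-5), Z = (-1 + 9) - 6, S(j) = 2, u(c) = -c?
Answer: -419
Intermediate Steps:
Z = 2 (Z = 8 - 6 = 2)
x = -2 (x = -6 + (2 + 2) = -6 + 4 = -2)
((x - 20) - 9) + u(4)*97 = ((-2 - 20) - 9) - 1*4*97 = (-22 - 9) - 4*97 = -31 - 388 = -419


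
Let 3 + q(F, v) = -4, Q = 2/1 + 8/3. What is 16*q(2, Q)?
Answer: -112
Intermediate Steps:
Q = 14/3 (Q = 2*1 + 8*(1/3) = 2 + 8/3 = 14/3 ≈ 4.6667)
q(F, v) = -7 (q(F, v) = -3 - 4 = -7)
16*q(2, Q) = 16*(-7) = -112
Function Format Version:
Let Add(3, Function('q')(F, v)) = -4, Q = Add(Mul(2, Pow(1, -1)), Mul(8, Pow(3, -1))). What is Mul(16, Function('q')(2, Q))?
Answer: -112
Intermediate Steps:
Q = Rational(14, 3) (Q = Add(Mul(2, 1), Mul(8, Rational(1, 3))) = Add(2, Rational(8, 3)) = Rational(14, 3) ≈ 4.6667)
Function('q')(F, v) = -7 (Function('q')(F, v) = Add(-3, -4) = -7)
Mul(16, Function('q')(2, Q)) = Mul(16, -7) = -112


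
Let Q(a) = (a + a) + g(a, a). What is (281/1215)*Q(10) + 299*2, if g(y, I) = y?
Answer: 49000/81 ≈ 604.94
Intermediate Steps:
Q(a) = 3*a (Q(a) = (a + a) + a = 2*a + a = 3*a)
(281/1215)*Q(10) + 299*2 = (281/1215)*(3*10) + 299*2 = (281*(1/1215))*30 + 598 = (281/1215)*30 + 598 = 562/81 + 598 = 49000/81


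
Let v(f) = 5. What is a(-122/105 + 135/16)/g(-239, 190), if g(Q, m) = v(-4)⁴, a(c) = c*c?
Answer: 149401729/1764000000 ≈ 0.084695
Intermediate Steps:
a(c) = c²
g(Q, m) = 625 (g(Q, m) = 5⁴ = 625)
a(-122/105 + 135/16)/g(-239, 190) = (-122/105 + 135/16)²/625 = (-122*1/105 + 135*(1/16))²*(1/625) = (-122/105 + 135/16)²*(1/625) = (12223/1680)²*(1/625) = (149401729/2822400)*(1/625) = 149401729/1764000000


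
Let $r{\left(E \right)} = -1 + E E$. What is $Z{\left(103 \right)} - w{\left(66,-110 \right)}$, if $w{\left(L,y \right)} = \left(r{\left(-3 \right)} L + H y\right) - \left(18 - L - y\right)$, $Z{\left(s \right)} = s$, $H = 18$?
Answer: $1617$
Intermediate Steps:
$r{\left(E \right)} = -1 + E^{2}$
$w{\left(L,y \right)} = -18 + 9 L + 19 y$ ($w{\left(L,y \right)} = \left(\left(-1 + \left(-3\right)^{2}\right) L + 18 y\right) - \left(18 - L - y\right) = \left(\left(-1 + 9\right) L + 18 y\right) + \left(-18 + L + y\right) = \left(8 L + 18 y\right) + \left(-18 + L + y\right) = -18 + 9 L + 19 y$)
$Z{\left(103 \right)} - w{\left(66,-110 \right)} = 103 - \left(-18 + 9 \cdot 66 + 19 \left(-110\right)\right) = 103 - \left(-18 + 594 - 2090\right) = 103 - -1514 = 103 + 1514 = 1617$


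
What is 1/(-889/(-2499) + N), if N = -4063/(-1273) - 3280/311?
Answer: -141337371/989249698 ≈ -0.14287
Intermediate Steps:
N = -2911847/395903 (N = -4063*(-1/1273) - 3280*1/311 = 4063/1273 - 3280/311 = -2911847/395903 ≈ -7.3549)
1/(-889/(-2499) + N) = 1/(-889/(-2499) - 2911847/395903) = 1/(-889*(-1/2499) - 2911847/395903) = 1/(127/357 - 2911847/395903) = 1/(-989249698/141337371) = -141337371/989249698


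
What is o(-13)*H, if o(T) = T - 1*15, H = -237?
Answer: 6636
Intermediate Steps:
o(T) = -15 + T (o(T) = T - 15 = -15 + T)
o(-13)*H = (-15 - 13)*(-237) = -28*(-237) = 6636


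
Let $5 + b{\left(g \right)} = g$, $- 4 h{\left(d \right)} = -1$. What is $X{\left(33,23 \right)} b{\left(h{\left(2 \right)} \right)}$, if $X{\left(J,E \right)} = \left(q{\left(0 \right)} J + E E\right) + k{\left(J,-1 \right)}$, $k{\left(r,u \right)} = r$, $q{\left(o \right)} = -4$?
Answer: $- \frac{4085}{2} \approx -2042.5$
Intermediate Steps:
$h{\left(d \right)} = \frac{1}{4}$ ($h{\left(d \right)} = \left(- \frac{1}{4}\right) \left(-1\right) = \frac{1}{4}$)
$b{\left(g \right)} = -5 + g$
$X{\left(J,E \right)} = E^{2} - 3 J$ ($X{\left(J,E \right)} = \left(- 4 J + E E\right) + J = \left(- 4 J + E^{2}\right) + J = \left(E^{2} - 4 J\right) + J = E^{2} - 3 J$)
$X{\left(33,23 \right)} b{\left(h{\left(2 \right)} \right)} = \left(23^{2} - 99\right) \left(-5 + \frac{1}{4}\right) = \left(529 - 99\right) \left(- \frac{19}{4}\right) = 430 \left(- \frac{19}{4}\right) = - \frac{4085}{2}$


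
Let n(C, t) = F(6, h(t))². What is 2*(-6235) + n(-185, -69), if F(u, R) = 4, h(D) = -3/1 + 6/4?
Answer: -12454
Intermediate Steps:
h(D) = -3/2 (h(D) = -3*1 + 6*(¼) = -3 + 3/2 = -3/2)
n(C, t) = 16 (n(C, t) = 4² = 16)
2*(-6235) + n(-185, -69) = 2*(-6235) + 16 = -12470 + 16 = -12454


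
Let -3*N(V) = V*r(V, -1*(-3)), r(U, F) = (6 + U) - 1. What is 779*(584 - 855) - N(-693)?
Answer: -52181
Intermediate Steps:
r(U, F) = 5 + U
N(V) = -V*(5 + V)/3
779*(584 - 855) - N(-693) = 779*(584 - 855) - (-1)*(-693)*(5 - 693)/3 = 779*(-271) - (-1)*(-693)*(-688)/3 = -211109 - 1*(-158928) = -211109 + 158928 = -52181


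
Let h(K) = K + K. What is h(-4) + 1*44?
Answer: 36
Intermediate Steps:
h(K) = 2*K
h(-4) + 1*44 = 2*(-4) + 1*44 = -8 + 44 = 36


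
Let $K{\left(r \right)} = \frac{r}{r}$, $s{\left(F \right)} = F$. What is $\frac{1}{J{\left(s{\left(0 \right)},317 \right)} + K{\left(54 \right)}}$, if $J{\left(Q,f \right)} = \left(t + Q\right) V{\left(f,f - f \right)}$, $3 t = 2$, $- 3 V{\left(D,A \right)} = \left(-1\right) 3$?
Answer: $\frac{3}{5} \approx 0.6$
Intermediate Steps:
$V{\left(D,A \right)} = 1$ ($V{\left(D,A \right)} = - \frac{\left(-1\right) 3}{3} = \left(- \frac{1}{3}\right) \left(-3\right) = 1$)
$t = \frac{2}{3}$ ($t = \frac{1}{3} \cdot 2 = \frac{2}{3} \approx 0.66667$)
$K{\left(r \right)} = 1$
$J{\left(Q,f \right)} = \frac{2}{3} + Q$ ($J{\left(Q,f \right)} = \left(\frac{2}{3} + Q\right) 1 = \frac{2}{3} + Q$)
$\frac{1}{J{\left(s{\left(0 \right)},317 \right)} + K{\left(54 \right)}} = \frac{1}{\left(\frac{2}{3} + 0\right) + 1} = \frac{1}{\frac{2}{3} + 1} = \frac{1}{\frac{5}{3}} = \frac{3}{5}$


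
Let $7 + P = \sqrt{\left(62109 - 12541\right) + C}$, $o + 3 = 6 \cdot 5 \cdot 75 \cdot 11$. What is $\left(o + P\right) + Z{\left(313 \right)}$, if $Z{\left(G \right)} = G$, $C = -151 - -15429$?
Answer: $25053 + \sqrt{64846} \approx 25308.0$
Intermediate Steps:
$C = 15278$ ($C = -151 + 15429 = 15278$)
$o = 24747$ ($o = -3 + 6 \cdot 5 \cdot 75 \cdot 11 = -3 + 30 \cdot 825 = -3 + 24750 = 24747$)
$P = -7 + \sqrt{64846}$ ($P = -7 + \sqrt{\left(62109 - 12541\right) + 15278} = -7 + \sqrt{49568 + 15278} = -7 + \sqrt{64846} \approx 247.65$)
$\left(o + P\right) + Z{\left(313 \right)} = \left(24747 - \left(7 - \sqrt{64846}\right)\right) + 313 = \left(24740 + \sqrt{64846}\right) + 313 = 25053 + \sqrt{64846}$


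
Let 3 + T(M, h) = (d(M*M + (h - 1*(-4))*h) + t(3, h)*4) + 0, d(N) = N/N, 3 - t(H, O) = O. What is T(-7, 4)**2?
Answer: 36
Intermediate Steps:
t(H, O) = 3 - O
d(N) = 1
T(M, h) = 10 - 4*h (T(M, h) = -3 + ((1 + (3 - h)*4) + 0) = -3 + ((1 + (12 - 4*h)) + 0) = -3 + ((13 - 4*h) + 0) = -3 + (13 - 4*h) = 10 - 4*h)
T(-7, 4)**2 = (10 - 4*4)**2 = (10 - 16)**2 = (-6)**2 = 36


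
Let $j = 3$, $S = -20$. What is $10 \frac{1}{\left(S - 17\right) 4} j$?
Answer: $- \frac{15}{74} \approx -0.2027$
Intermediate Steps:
$10 \frac{1}{\left(S - 17\right) 4} j = 10 \frac{1}{\left(-20 - 17\right) 4} \cdot 3 = 10 \frac{1}{-37} \cdot \frac{1}{4} \cdot 3 = 10 \left(\left(- \frac{1}{37}\right) \frac{1}{4}\right) 3 = 10 \left(- \frac{1}{148}\right) 3 = \left(- \frac{5}{74}\right) 3 = - \frac{15}{74}$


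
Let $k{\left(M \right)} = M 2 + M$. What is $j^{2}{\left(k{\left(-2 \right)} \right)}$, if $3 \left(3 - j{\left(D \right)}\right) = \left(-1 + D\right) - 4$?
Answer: $\frac{400}{9} \approx 44.444$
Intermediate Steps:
$k{\left(M \right)} = 3 M$ ($k{\left(M \right)} = 2 M + M = 3 M$)
$j{\left(D \right)} = \frac{14}{3} - \frac{D}{3}$ ($j{\left(D \right)} = 3 - \frac{\left(-1 + D\right) - 4}{3} = 3 - \frac{-5 + D}{3} = 3 - \left(- \frac{5}{3} + \frac{D}{3}\right) = \frac{14}{3} - \frac{D}{3}$)
$j^{2}{\left(k{\left(-2 \right)} \right)} = \left(\frac{14}{3} - \frac{3 \left(-2\right)}{3}\right)^{2} = \left(\frac{14}{3} - -2\right)^{2} = \left(\frac{14}{3} + 2\right)^{2} = \left(\frac{20}{3}\right)^{2} = \frac{400}{9}$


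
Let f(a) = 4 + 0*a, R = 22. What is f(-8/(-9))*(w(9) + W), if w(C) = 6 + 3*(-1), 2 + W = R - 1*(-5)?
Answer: 112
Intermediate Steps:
W = 25 (W = -2 + (22 - 1*(-5)) = -2 + (22 + 5) = -2 + 27 = 25)
w(C) = 3 (w(C) = 6 - 3 = 3)
f(a) = 4 (f(a) = 4 + 0 = 4)
f(-8/(-9))*(w(9) + W) = 4*(3 + 25) = 4*28 = 112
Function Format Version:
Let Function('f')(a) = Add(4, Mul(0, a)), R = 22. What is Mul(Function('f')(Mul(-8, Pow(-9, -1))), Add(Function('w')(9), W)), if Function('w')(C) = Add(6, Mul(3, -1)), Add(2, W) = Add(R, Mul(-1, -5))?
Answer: 112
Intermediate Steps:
W = 25 (W = Add(-2, Add(22, Mul(-1, -5))) = Add(-2, Add(22, 5)) = Add(-2, 27) = 25)
Function('w')(C) = 3 (Function('w')(C) = Add(6, -3) = 3)
Function('f')(a) = 4 (Function('f')(a) = Add(4, 0) = 4)
Mul(Function('f')(Mul(-8, Pow(-9, -1))), Add(Function('w')(9), W)) = Mul(4, Add(3, 25)) = Mul(4, 28) = 112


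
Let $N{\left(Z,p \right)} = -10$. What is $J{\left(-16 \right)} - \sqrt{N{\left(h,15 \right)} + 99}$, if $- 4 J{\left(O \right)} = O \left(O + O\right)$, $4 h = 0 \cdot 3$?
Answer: $-128 - \sqrt{89} \approx -137.43$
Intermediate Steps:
$h = 0$ ($h = \frac{0 \cdot 3}{4} = \frac{1}{4} \cdot 0 = 0$)
$J{\left(O \right)} = - \frac{O^{2}}{2}$ ($J{\left(O \right)} = - \frac{O \left(O + O\right)}{4} = - \frac{O 2 O}{4} = - \frac{2 O^{2}}{4} = - \frac{O^{2}}{2}$)
$J{\left(-16 \right)} - \sqrt{N{\left(h,15 \right)} + 99} = - \frac{\left(-16\right)^{2}}{2} - \sqrt{-10 + 99} = \left(- \frac{1}{2}\right) 256 - \sqrt{89} = -128 - \sqrt{89}$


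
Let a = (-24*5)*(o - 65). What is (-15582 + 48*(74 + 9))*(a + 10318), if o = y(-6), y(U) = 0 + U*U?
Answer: -160029204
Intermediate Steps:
y(U) = U**2 (y(U) = 0 + U**2 = U**2)
o = 36 (o = (-6)**2 = 36)
a = 3480 (a = (-24*5)*(36 - 65) = -120*(-29) = 3480)
(-15582 + 48*(74 + 9))*(a + 10318) = (-15582 + 48*(74 + 9))*(3480 + 10318) = (-15582 + 48*83)*13798 = (-15582 + 3984)*13798 = -11598*13798 = -160029204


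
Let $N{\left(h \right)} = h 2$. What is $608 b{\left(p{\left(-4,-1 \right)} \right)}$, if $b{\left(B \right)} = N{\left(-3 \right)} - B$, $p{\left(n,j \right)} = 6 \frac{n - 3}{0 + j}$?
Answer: $-29184$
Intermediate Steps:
$p{\left(n,j \right)} = \frac{6 \left(-3 + n\right)}{j}$ ($p{\left(n,j \right)} = 6 \frac{-3 + n}{j} = \frac{6 \left(-3 + n\right)}{j}$)
$N{\left(h \right)} = 2 h$
$b{\left(B \right)} = -6 - B$ ($b{\left(B \right)} = 2 \left(-3\right) - B = -6 - B$)
$608 b{\left(p{\left(-4,-1 \right)} \right)} = 608 \left(-6 - \frac{6 \left(-3 - 4\right)}{-1}\right) = 608 \left(-6 - 6 \left(-1\right) \left(-7\right)\right) = 608 \left(-6 - 42\right) = 608 \left(-48\right) = -29184$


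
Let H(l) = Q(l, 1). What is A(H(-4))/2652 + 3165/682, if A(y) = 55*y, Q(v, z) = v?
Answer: 2060885/452166 ≈ 4.5578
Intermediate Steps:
H(l) = l
A(H(-4))/2652 + 3165/682 = (55*(-4))/2652 + 3165/682 = -220*1/2652 + 3165*(1/682) = -55/663 + 3165/682 = 2060885/452166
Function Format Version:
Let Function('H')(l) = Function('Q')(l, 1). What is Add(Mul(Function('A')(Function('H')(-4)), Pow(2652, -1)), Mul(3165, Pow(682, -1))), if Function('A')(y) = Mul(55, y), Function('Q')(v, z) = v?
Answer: Rational(2060885, 452166) ≈ 4.5578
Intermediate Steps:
Function('H')(l) = l
Add(Mul(Function('A')(Function('H')(-4)), Pow(2652, -1)), Mul(3165, Pow(682, -1))) = Add(Mul(Mul(55, -4), Pow(2652, -1)), Mul(3165, Pow(682, -1))) = Add(Mul(-220, Rational(1, 2652)), Mul(3165, Rational(1, 682))) = Add(Rational(-55, 663), Rational(3165, 682)) = Rational(2060885, 452166)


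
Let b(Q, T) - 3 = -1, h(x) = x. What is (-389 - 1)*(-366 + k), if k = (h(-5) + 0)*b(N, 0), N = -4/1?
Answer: 146640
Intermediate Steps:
N = -4 (N = -4*1 = -4)
b(Q, T) = 2 (b(Q, T) = 3 - 1 = 2)
k = -10 (k = (-5 + 0)*2 = -5*2 = -10)
(-389 - 1)*(-366 + k) = (-389 - 1)*(-366 - 10) = -390*(-376) = 146640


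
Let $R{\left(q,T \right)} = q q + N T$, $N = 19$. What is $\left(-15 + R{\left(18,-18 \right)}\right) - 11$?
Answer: $-44$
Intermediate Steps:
$R{\left(q,T \right)} = q^{2} + 19 T$ ($R{\left(q,T \right)} = q q + 19 T = q^{2} + 19 T$)
$\left(-15 + R{\left(18,-18 \right)}\right) - 11 = \left(-15 + \left(18^{2} + 19 \left(-18\right)\right)\right) - 11 = \left(-15 + \left(324 - 342\right)\right) - 11 = \left(-15 - 18\right) - 11 = -33 - 11 = -44$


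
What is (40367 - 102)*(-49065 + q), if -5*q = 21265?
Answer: -2146849270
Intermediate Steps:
q = -4253 (q = -1/5*21265 = -4253)
(40367 - 102)*(-49065 + q) = (40367 - 102)*(-49065 - 4253) = 40265*(-53318) = -2146849270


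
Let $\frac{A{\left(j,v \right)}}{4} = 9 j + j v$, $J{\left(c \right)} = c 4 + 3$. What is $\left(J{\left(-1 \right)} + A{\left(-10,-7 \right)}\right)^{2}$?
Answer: $6561$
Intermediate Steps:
$J{\left(c \right)} = 3 + 4 c$ ($J{\left(c \right)} = 4 c + 3 = 3 + 4 c$)
$A{\left(j,v \right)} = 36 j + 4 j v$ ($A{\left(j,v \right)} = 4 \left(9 j + j v\right) = 36 j + 4 j v$)
$\left(J{\left(-1 \right)} + A{\left(-10,-7 \right)}\right)^{2} = \left(\left(3 + 4 \left(-1\right)\right) + 4 \left(-10\right) \left(9 - 7\right)\right)^{2} = \left(\left(3 - 4\right) + 4 \left(-10\right) 2\right)^{2} = \left(-1 - 80\right)^{2} = \left(-81\right)^{2} = 6561$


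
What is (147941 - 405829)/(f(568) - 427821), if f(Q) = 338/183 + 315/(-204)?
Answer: 3209158272/5323800755 ≈ 0.60279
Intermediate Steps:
f(Q) = 3769/12444 (f(Q) = 338*(1/183) + 315*(-1/204) = 338/183 - 105/68 = 3769/12444)
(147941 - 405829)/(f(568) - 427821) = (147941 - 405829)/(3769/12444 - 427821) = -257888/(-5323800755/12444) = -257888*(-12444/5323800755) = 3209158272/5323800755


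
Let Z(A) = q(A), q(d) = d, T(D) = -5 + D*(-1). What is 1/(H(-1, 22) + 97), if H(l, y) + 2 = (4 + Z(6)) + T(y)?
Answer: 1/78 ≈ 0.012821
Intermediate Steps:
T(D) = -5 - D
Z(A) = A
H(l, y) = 3 - y (H(l, y) = -2 + ((4 + 6) + (-5 - y)) = -2 + (10 + (-5 - y)) = -2 + (5 - y) = 3 - y)
1/(H(-1, 22) + 97) = 1/((3 - 1*22) + 97) = 1/((3 - 22) + 97) = 1/(-19 + 97) = 1/78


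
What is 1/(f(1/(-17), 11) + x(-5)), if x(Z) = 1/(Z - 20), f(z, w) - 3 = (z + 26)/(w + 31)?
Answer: 850/3041 ≈ 0.27951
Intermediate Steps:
f(z, w) = 3 + (26 + z)/(31 + w) (f(z, w) = 3 + (z + 26)/(w + 31) = 3 + (26 + z)/(31 + w))
x(Z) = 1/(-20 + Z)
1/(f(1/(-17), 11) + x(-5)) = 1/((119 + 1/(-17) + 3*11)/(31 + 11) + 1/(-20 - 5)) = 1/((119 - 1/17 + 33)/42 + 1/(-25)) = 1/((1/42)*(2583/17) - 1/25) = 1/(123/34 - 1/25) = 1/(3041/850) = 850/3041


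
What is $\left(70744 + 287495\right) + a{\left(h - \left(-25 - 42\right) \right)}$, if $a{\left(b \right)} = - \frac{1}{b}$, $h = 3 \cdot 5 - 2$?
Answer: $\frac{28659119}{80} \approx 3.5824 \cdot 10^{5}$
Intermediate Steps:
$h = 13$ ($h = 15 - 2 = 13$)
$\left(70744 + 287495\right) + a{\left(h - \left(-25 - 42\right) \right)} = \left(70744 + 287495\right) - \frac{1}{13 - \left(-25 - 42\right)} = 358239 - \frac{1}{13 - -67} = 358239 - \frac{1}{13 + 67} = 358239 - \frac{1}{80} = \frac{28659119}{80}$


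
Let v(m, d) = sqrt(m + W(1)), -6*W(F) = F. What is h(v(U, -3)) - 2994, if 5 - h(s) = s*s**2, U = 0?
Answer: -2989 + I*sqrt(6)/36 ≈ -2989.0 + 0.068041*I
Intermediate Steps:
W(F) = -F/6
v(m, d) = sqrt(-1/6 + m) (v(m, d) = sqrt(m - 1/6*1) = sqrt(m - 1/6) = sqrt(-1/6 + m))
h(s) = 5 - s**3 (h(s) = 5 - s*s**2 = 5 - s**3)
h(v(U, -3)) - 2994 = (5 - (sqrt(-6 + 36*0)/6)**3) - 2994 = (5 - (sqrt(-6 + 0)/6)**3) - 2994 = (5 - (sqrt(-6)/6)**3) - 2994 = (5 - ((I*sqrt(6))/6)**3) - 2994 = (5 - (I*sqrt(6)/6)**3) - 2994 = (5 - (-1)*I*sqrt(6)/36) - 2994 = (5 + I*sqrt(6)/36) - 2994 = -2989 + I*sqrt(6)/36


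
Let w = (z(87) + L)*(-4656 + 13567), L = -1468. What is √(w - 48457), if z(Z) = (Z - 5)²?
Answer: √46787759 ≈ 6840.2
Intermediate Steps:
z(Z) = (-5 + Z)²
w = 46836216 (w = ((-5 + 87)² - 1468)*(-4656 + 13567) = (82² - 1468)*8911 = (6724 - 1468)*8911 = 5256*8911 = 46836216)
√(w - 48457) = √(46836216 - 48457) = √46787759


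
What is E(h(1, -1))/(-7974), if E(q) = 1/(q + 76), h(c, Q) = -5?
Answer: -1/566154 ≈ -1.7663e-6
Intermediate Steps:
E(q) = 1/(76 + q)
E(h(1, -1))/(-7974) = 1/((76 - 5)*(-7974)) = -1/7974/71 = (1/71)*(-1/7974) = -1/566154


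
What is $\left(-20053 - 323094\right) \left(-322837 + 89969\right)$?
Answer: $79907955596$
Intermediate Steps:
$\left(-20053 - 323094\right) \left(-322837 + 89969\right) = \left(-343147\right) \left(-232868\right) = 79907955596$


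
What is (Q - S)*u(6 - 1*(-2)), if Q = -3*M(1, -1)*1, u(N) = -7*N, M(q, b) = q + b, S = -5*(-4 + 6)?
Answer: -560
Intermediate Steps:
S = -10 (S = -5*2 = -10)
M(q, b) = b + q
Q = 0 (Q = -3*(-1 + 1)*1 = -3*0*1 = 0*1 = 0)
(Q - S)*u(6 - 1*(-2)) = (0 - 1*(-10))*(-7*(6 - 1*(-2))) = (0 + 10)*(-7*(6 + 2)) = 10*(-7*8) = 10*(-56) = -560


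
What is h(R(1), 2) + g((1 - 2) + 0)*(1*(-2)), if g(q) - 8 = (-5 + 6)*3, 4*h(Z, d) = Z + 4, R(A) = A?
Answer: -83/4 ≈ -20.750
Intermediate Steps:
h(Z, d) = 1 + Z/4 (h(Z, d) = (Z + 4)/4 = (4 + Z)/4 = 1 + Z/4)
g(q) = 11 (g(q) = 8 + (-5 + 6)*3 = 8 + 1*3 = 8 + 3 = 11)
h(R(1), 2) + g((1 - 2) + 0)*(1*(-2)) = (1 + (¼)*1) + 11*(1*(-2)) = (1 + ¼) + 11*(-2) = 5/4 - 22 = -83/4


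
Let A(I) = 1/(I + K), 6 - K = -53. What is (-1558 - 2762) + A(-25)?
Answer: -146879/34 ≈ -4320.0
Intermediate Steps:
K = 59 (K = 6 - 1*(-53) = 6 + 53 = 59)
A(I) = 1/(59 + I) (A(I) = 1/(I + 59) = 1/(59 + I))
(-1558 - 2762) + A(-25) = (-1558 - 2762) + 1/(59 - 25) = -4320 + 1/34 = -146879/34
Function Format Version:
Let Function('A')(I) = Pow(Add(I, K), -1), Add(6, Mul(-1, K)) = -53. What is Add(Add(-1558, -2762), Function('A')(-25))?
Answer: Rational(-146879, 34) ≈ -4320.0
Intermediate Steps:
K = 59 (K = Add(6, Mul(-1, -53)) = Add(6, 53) = 59)
Function('A')(I) = Pow(Add(59, I), -1) (Function('A')(I) = Pow(Add(I, 59), -1) = Pow(Add(59, I), -1))
Add(Add(-1558, -2762), Function('A')(-25)) = Add(Add(-1558, -2762), Pow(Add(59, -25), -1)) = Add(-4320, Pow(34, -1)) = Add(-4320, Rational(1, 34)) = Rational(-146879, 34)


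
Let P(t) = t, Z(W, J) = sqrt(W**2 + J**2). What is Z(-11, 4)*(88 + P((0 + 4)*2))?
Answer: 96*sqrt(137) ≈ 1123.7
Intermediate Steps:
Z(W, J) = sqrt(J**2 + W**2)
Z(-11, 4)*(88 + P((0 + 4)*2)) = sqrt(4**2 + (-11)**2)*(88 + (0 + 4)*2) = sqrt(16 + 121)*(88 + 4*2) = sqrt(137)*(88 + 8) = sqrt(137)*96 = 96*sqrt(137)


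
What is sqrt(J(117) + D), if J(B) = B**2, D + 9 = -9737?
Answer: sqrt(3943) ≈ 62.793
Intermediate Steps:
D = -9746 (D = -9 - 9737 = -9746)
sqrt(J(117) + D) = sqrt(117**2 - 9746) = sqrt(13689 - 9746) = sqrt(3943)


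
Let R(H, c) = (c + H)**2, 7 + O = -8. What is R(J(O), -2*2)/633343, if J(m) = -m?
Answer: 121/633343 ≈ 0.00019105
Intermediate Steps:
O = -15 (O = -7 - 8 = -15)
R(H, c) = (H + c)**2
R(J(O), -2*2)/633343 = (-1*(-15) - 2*2)**2/633343 = (15 - 4)**2*(1/633343) = 11**2*(1/633343) = 121*(1/633343) = 121/633343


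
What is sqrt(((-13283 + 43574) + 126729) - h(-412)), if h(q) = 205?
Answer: sqrt(156815) ≈ 396.00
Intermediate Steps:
sqrt(((-13283 + 43574) + 126729) - h(-412)) = sqrt(((-13283 + 43574) + 126729) - 1*205) = sqrt((30291 + 126729) - 205) = sqrt(157020 - 205) = sqrt(156815)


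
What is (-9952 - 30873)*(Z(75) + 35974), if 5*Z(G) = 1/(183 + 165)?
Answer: -511086223565/348 ≈ -1.4686e+9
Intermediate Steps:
Z(G) = 1/1740 (Z(G) = 1/(5*(183 + 165)) = (⅕)/348 = (⅕)*(1/348) = 1/1740)
(-9952 - 30873)*(Z(75) + 35974) = (-9952 - 30873)*(1/1740 + 35974) = -40825*62594761/1740 = -511086223565/348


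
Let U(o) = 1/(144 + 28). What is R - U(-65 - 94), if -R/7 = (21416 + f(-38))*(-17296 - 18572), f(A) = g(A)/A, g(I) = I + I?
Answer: 924937872095/172 ≈ 5.3775e+9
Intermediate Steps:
g(I) = 2*I
f(A) = 2 (f(A) = (2*A)/A = 2)
R = 5377545768 (R = -7*(21416 + 2)*(-17296 - 18572) = -149926*(-35868) = -7*(-768220824) = 5377545768)
U(o) = 1/172
R - U(-65 - 94) = 5377545768 - 1*1/172 = 5377545768 - 1/172 = 924937872095/172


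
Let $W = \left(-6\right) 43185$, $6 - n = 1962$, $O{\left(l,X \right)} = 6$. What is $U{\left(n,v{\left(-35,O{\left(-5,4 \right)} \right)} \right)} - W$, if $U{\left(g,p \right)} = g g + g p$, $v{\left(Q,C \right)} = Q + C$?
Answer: $4141770$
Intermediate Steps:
$v{\left(Q,C \right)} = C + Q$
$n = -1956$ ($n = 6 - 1962 = -1956$)
$U{\left(g,p \right)} = g^{2} + g p$
$W = -259110$
$U{\left(n,v{\left(-35,O{\left(-5,4 \right)} \right)} \right)} - W = - 1956 \left(-1956 + \left(6 - 35\right)\right) - -259110 = - 1956 \left(-1956 - 29\right) + 259110 = \left(-1956\right) \left(-1985\right) + 259110 = 3882660 + 259110 = 4141770$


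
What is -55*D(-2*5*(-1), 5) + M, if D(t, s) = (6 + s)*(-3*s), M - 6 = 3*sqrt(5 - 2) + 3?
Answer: 9084 + 3*sqrt(3) ≈ 9089.2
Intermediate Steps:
M = 9 + 3*sqrt(3) (M = 6 + (3*sqrt(5 - 2) + 3) = 6 + (3*sqrt(3) + 3) = 6 + (3 + 3*sqrt(3)) = 9 + 3*sqrt(3) ≈ 14.196)
D(t, s) = -3*s*(6 + s)
-55*D(-2*5*(-1), 5) + M = -(-165)*5*(6 + 5) + (9 + 3*sqrt(3)) = -(-165)*5*11 + (9 + 3*sqrt(3)) = -55*(-165) + (9 + 3*sqrt(3)) = 9075 + (9 + 3*sqrt(3)) = 9084 + 3*sqrt(3)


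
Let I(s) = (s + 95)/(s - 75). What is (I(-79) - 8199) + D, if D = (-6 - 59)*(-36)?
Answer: -451151/77 ≈ -5859.1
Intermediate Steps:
D = 2340 (D = -65*(-36) = 2340)
I(s) = (95 + s)/(-75 + s)
(I(-79) - 8199) + D = ((95 - 79)/(-75 - 79) - 8199) + 2340 = (16/(-154) - 8199) + 2340 = (-1/154*16 - 8199) + 2340 = (-8/77 - 8199) + 2340 = -631331/77 + 2340 = -451151/77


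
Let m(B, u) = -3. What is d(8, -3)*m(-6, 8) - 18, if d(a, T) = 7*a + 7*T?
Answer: -123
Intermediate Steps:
d(a, T) = 7*T + 7*a
d(8, -3)*m(-6, 8) - 18 = (7*(-3) + 7*8)*(-3) - 18 = (-21 + 56)*(-3) - 18 = 35*(-3) - 18 = -105 - 18 = -123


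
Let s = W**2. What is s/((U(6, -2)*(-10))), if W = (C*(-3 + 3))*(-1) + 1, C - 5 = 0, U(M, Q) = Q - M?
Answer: 1/80 ≈ 0.012500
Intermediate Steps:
C = 5 (C = 5 + 0 = 5)
W = 1 (W = (5*(-3 + 3))*(-1) + 1 = (5*0)*(-1) + 1 = 0*(-1) + 1 = 0 + 1 = 1)
s = 1 (s = 1**2 = 1)
s/((U(6, -2)*(-10))) = 1/((-2 - 1*6)*(-10)) = 1/((-2 - 6)*(-10)) = 1/(-8*(-10)) = 1/80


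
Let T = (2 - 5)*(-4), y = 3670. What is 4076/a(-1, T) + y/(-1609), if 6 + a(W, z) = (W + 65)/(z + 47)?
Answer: -194001528/233305 ≈ -831.54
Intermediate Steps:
T = 12 (T = -3*(-4) = 12)
a(W, z) = -6 + (65 + W)/(47 + z) (a(W, z) = -6 + (W + 65)/(z + 47) = -6 + (65 + W)/(47 + z))
4076/a(-1, T) + y/(-1609) = 4076/(((-217 - 1 - 6*12)/(47 + 12))) + 3670/(-1609) = 4076/(((-217 - 1 - 72)/59)) + 3670*(-1/1609) = 4076/(((1/59)*(-290))) - 3670/1609 = 4076/(-290/59) - 3670/1609 = 4076*(-59/290) - 3670/1609 = -120242/145 - 3670/1609 = -194001528/233305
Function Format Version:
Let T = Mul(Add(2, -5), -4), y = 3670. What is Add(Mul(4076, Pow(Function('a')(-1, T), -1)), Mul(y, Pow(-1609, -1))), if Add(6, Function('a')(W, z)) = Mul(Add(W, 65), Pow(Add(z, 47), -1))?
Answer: Rational(-194001528, 233305) ≈ -831.54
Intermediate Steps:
T = 12 (T = Mul(-3, -4) = 12)
Function('a')(W, z) = Add(-6, Mul(Pow(Add(47, z), -1), Add(65, W))) (Function('a')(W, z) = Add(-6, Mul(Add(W, 65), Pow(Add(z, 47), -1))) = Add(-6, Mul(Add(65, W), Pow(Add(47, z), -1))) = Add(-6, Mul(Pow(Add(47, z), -1), Add(65, W))))
Add(Mul(4076, Pow(Function('a')(-1, T), -1)), Mul(y, Pow(-1609, -1))) = Add(Mul(4076, Pow(Mul(Pow(Add(47, 12), -1), Add(-217, -1, Mul(-6, 12))), -1)), Mul(3670, Pow(-1609, -1))) = Add(Mul(4076, Pow(Mul(Pow(59, -1), Add(-217, -1, -72)), -1)), Mul(3670, Rational(-1, 1609))) = Add(Mul(4076, Pow(Mul(Rational(1, 59), -290), -1)), Rational(-3670, 1609)) = Add(Mul(4076, Pow(Rational(-290, 59), -1)), Rational(-3670, 1609)) = Add(Mul(4076, Rational(-59, 290)), Rational(-3670, 1609)) = Add(Rational(-120242, 145), Rational(-3670, 1609)) = Rational(-194001528, 233305)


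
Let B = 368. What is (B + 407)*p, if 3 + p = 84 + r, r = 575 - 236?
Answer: 325500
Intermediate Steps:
r = 339
p = 420 (p = -3 + (84 + 339) = -3 + 423 = 420)
(B + 407)*p = (368 + 407)*420 = 775*420 = 325500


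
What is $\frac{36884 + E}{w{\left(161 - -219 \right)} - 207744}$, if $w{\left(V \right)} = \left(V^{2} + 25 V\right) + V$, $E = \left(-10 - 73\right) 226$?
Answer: $- \frac{9063}{26732} \approx -0.33903$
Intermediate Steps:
$E = -18758$ ($E = \left(-83\right) 226 = -18758$)
$w{\left(V \right)} = V^{2} + 26 V$
$\frac{36884 + E}{w{\left(161 - -219 \right)} - 207744} = \frac{36884 - 18758}{\left(161 - -219\right) \left(26 + \left(161 - -219\right)\right) - 207744} = \frac{18126}{\left(161 + 219\right) \left(26 + \left(161 + 219\right)\right) - 207744} = \frac{18126}{380 \left(26 + 380\right) - 207744} = \frac{18126}{380 \cdot 406 - 207744} = \frac{18126}{154280 - 207744} = \frac{18126}{-53464} = 18126 \left(- \frac{1}{53464}\right) = - \frac{9063}{26732}$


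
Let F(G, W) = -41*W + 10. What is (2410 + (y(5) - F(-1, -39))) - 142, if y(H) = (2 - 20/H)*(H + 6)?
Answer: 637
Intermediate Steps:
y(H) = (2 - 20/H)*(6 + H)
F(G, W) = 10 - 41*W
(2410 + (y(5) - F(-1, -39))) - 142 = (2410 + ((-8 - 120/5 + 2*5) - (10 - 41*(-39)))) - 142 = (2410 + ((-8 - 120*1/5 + 10) - (10 + 1599))) - 142 = (2410 + ((-8 - 24 + 10) - 1*1609)) - 142 = (2410 + (-22 - 1609)) - 142 = (2410 - 1631) - 142 = 779 - 142 = 637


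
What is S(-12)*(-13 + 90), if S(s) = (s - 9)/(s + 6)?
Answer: 539/2 ≈ 269.50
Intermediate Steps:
S(s) = (-9 + s)/(6 + s)
S(-12)*(-13 + 90) = ((-9 - 12)/(6 - 12))*(-13 + 90) = (-21/(-6))*77 = -1/6*(-21)*77 = (7/2)*77 = 539/2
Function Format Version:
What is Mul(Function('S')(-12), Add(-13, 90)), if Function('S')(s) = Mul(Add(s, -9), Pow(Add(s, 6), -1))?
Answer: Rational(539, 2) ≈ 269.50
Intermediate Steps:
Function('S')(s) = Mul(Pow(Add(6, s), -1), Add(-9, s)) (Function('S')(s) = Mul(Add(-9, s), Pow(Add(6, s), -1)) = Mul(Pow(Add(6, s), -1), Add(-9, s)))
Mul(Function('S')(-12), Add(-13, 90)) = Mul(Mul(Pow(Add(6, -12), -1), Add(-9, -12)), Add(-13, 90)) = Mul(Mul(Pow(-6, -1), -21), 77) = Mul(Mul(Rational(-1, 6), -21), 77) = Mul(Rational(7, 2), 77) = Rational(539, 2)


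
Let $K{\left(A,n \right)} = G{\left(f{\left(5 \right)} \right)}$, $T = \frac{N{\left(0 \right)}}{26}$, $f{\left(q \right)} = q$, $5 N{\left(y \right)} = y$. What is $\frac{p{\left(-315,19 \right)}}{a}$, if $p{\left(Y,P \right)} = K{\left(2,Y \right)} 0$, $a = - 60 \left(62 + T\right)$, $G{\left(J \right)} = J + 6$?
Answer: $0$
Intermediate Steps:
$N{\left(y \right)} = \frac{y}{5}$
$G{\left(J \right)} = 6 + J$
$T = 0$ ($T = \frac{\frac{1}{5} \cdot 0}{26} = 0 \cdot \frac{1}{26} = 0$)
$K{\left(A,n \right)} = 11$ ($K{\left(A,n \right)} = 6 + 5 = 11$)
$a = -3720$ ($a = - 60 \left(62 + 0\right) = \left(-60\right) 62 = -3720$)
$p{\left(Y,P \right)} = 0$ ($p{\left(Y,P \right)} = 11 \cdot 0 = 0$)
$\frac{p{\left(-315,19 \right)}}{a} = \frac{0}{-3720} = 0 \left(- \frac{1}{3720}\right) = 0$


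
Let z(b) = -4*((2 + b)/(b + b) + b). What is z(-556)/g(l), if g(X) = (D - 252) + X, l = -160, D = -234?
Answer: -308859/89794 ≈ -3.4396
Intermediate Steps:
g(X) = -486 + X (g(X) = (-234 - 252) + X = -486 + X)
z(b) = -4*b - 2*(2 + b)/b (z(b) = -4*((2 + b)/((2*b)) + b) = -4*((2 + b)*(1/(2*b)) + b) = -4*((2 + b)/(2*b) + b) = -4*(b + (2 + b)/(2*b)) = -4*b - 2*(2 + b)/b)
z(-556)/g(l) = (-2 - 4*(-556) - 4/(-556))/(-486 - 160) = (-2 + 2224 - 4*(-1/556))/(-646) = (-2 + 2224 + 1/139)*(-1/646) = (308859/139)*(-1/646) = -308859/89794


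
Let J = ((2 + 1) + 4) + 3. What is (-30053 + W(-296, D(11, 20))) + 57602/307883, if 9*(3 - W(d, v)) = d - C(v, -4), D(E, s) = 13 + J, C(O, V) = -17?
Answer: -9242282175/307883 ≈ -30019.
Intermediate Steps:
J = 10 (J = (3 + 4) + 3 = 7 + 3 = 10)
D(E, s) = 23 (D(E, s) = 13 + 10 = 23)
W(d, v) = 10/9 - d/9 (W(d, v) = 3 - (d - 1*(-17))/9 = 3 - (d + 17)/9 = 3 - (17 + d)/9 = 3 + (-17/9 - d/9) = 10/9 - d/9)
(-30053 + W(-296, D(11, 20))) + 57602/307883 = (-30053 + (10/9 - ⅑*(-296))) + 57602/307883 = (-30053 + (10/9 + 296/9)) + 57602*(1/307883) = (-30053 + 34) + 57602/307883 = -30019 + 57602/307883 = -9242282175/307883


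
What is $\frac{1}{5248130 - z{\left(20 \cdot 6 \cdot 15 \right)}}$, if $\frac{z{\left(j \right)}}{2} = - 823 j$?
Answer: $\frac{1}{8210930} \approx 1.2179 \cdot 10^{-7}$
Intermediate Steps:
$z{\left(j \right)} = - 1646 j$ ($z{\left(j \right)} = 2 \left(- 823 j\right) = - 1646 j$)
$\frac{1}{5248130 - z{\left(20 \cdot 6 \cdot 15 \right)}} = \frac{1}{5248130 - - 1646 \cdot 20 \cdot 6 \cdot 15} = \frac{1}{5248130 - - 1646 \cdot 120 \cdot 15} = \frac{1}{5248130 - \left(-1646\right) 1800} = \frac{1}{5248130 - -2962800} = \frac{1}{5248130 + 2962800} = \frac{1}{8210930}$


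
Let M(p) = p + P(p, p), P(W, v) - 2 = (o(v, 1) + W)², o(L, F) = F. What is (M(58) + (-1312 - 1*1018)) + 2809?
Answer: 4020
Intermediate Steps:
P(W, v) = 2 + (1 + W)²
M(p) = 2 + p + (1 + p)² (M(p) = p + (2 + (1 + p)²) = 2 + p + (1 + p)²)
(M(58) + (-1312 - 1*1018)) + 2809 = ((2 + 58 + (1 + 58)²) + (-1312 - 1*1018)) + 2809 = ((2 + 58 + 59²) + (-1312 - 1018)) + 2809 = ((2 + 58 + 3481) - 2330) + 2809 = (3541 - 2330) + 2809 = 1211 + 2809 = 4020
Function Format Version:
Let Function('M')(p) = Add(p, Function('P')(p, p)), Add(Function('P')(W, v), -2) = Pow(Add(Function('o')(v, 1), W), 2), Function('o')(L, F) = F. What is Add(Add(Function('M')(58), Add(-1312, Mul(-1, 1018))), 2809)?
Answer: 4020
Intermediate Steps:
Function('P')(W, v) = Add(2, Pow(Add(1, W), 2))
Function('M')(p) = Add(2, p, Pow(Add(1, p), 2)) (Function('M')(p) = Add(p, Add(2, Pow(Add(1, p), 2))) = Add(2, p, Pow(Add(1, p), 2)))
Add(Add(Function('M')(58), Add(-1312, Mul(-1, 1018))), 2809) = Add(Add(Add(2, 58, Pow(Add(1, 58), 2)), Add(-1312, Mul(-1, 1018))), 2809) = Add(Add(Add(2, 58, Pow(59, 2)), Add(-1312, -1018)), 2809) = Add(Add(Add(2, 58, 3481), -2330), 2809) = Add(Add(3541, -2330), 2809) = Add(1211, 2809) = 4020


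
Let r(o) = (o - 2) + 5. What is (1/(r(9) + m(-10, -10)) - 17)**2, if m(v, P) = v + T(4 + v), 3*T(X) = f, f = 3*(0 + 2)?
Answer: 4489/16 ≈ 280.56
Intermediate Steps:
f = 6 (f = 3*2 = 6)
T(X) = 2 (T(X) = (1/3)*6 = 2)
r(o) = 3 + o (r(o) = (-2 + o) + 5 = 3 + o)
m(v, P) = 2 + v (m(v, P) = v + 2 = 2 + v)
(1/(r(9) + m(-10, -10)) - 17)**2 = (1/((3 + 9) + (2 - 10)) - 17)**2 = (1/(12 - 8) - 17)**2 = (1/4 - 17)**2 = (-67/4)**2 = 4489/16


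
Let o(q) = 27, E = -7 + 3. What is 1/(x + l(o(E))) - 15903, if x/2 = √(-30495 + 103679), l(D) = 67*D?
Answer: -47386882926/2979745 - 8*√4574/2979745 ≈ -15903.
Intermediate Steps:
E = -4
x = 8*√4574 (x = 2*√(-30495 + 103679) = 2*√73184 = 2*(4*√4574) = 8*√4574 ≈ 541.05)
1/(x + l(o(E))) - 15903 = 1/(8*√4574 + 67*27) - 15903 = 1/(8*√4574 + 1809) - 15903 = 1/(1809 + 8*√4574) - 15903 = -15903 + 1/(1809 + 8*√4574)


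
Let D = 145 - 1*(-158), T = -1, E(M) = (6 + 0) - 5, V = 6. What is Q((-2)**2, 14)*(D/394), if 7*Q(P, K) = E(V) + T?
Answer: 0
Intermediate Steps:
E(M) = 1 (E(M) = 6 - 5 = 1)
D = 303 (D = 145 + 158 = 303)
Q(P, K) = 0 (Q(P, K) = (1 - 1)/7 = (1/7)*0 = 0)
Q((-2)**2, 14)*(D/394) = 0*(303/394) = 0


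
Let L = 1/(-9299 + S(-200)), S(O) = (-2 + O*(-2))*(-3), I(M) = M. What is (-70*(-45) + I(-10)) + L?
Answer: 32948019/10493 ≈ 3140.0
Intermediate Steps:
S(O) = 6 + 6*O (S(O) = (-2 - 2*O)*(-3) = 6 + 6*O)
L = -1/10493 (L = 1/(-9299 + (6 + 6*(-200))) = 1/(-9299 + (6 - 1200)) = 1/(-9299 - 1194) = 1/(-10493) = -1/10493 ≈ -9.5302e-5)
(-70*(-45) + I(-10)) + L = (-70*(-45) - 10) - 1/10493 = (3150 - 10) - 1/10493 = 3140 - 1/10493 = 32948019/10493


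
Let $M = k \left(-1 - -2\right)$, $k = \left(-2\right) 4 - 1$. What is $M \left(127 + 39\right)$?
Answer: $-1494$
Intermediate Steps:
$k = -9$ ($k = -8 - 1 = -9$)
$M = -9$ ($M = - 9 \left(-1 - -2\right) = - 9 \left(-1 + \left(4 - 2\right)\right) = - 9 \left(-1 + 2\right) = \left(-9\right) 1 = -9$)
$M \left(127 + 39\right) = - 9 \left(127 + 39\right) = \left(-9\right) 166 = -1494$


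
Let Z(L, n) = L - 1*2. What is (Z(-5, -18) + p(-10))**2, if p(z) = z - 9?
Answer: 676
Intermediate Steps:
Z(L, n) = -2 + L (Z(L, n) = L - 2 = -2 + L)
p(z) = -9 + z
(Z(-5, -18) + p(-10))**2 = ((-2 - 5) + (-9 - 10))**2 = (-7 - 19)**2 = (-26)**2 = 676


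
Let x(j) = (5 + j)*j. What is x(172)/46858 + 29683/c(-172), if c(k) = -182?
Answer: -98953229/609154 ≈ -162.44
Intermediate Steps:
x(j) = j*(5 + j)
x(172)/46858 + 29683/c(-172) = (172*(5 + 172))/46858 + 29683/(-182) = (172*177)*(1/46858) + 29683*(-1/182) = 30444*(1/46858) - 29683/182 = 15222/23429 - 29683/182 = -98953229/609154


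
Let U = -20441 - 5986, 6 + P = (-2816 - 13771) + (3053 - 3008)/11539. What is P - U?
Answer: 113474571/11539 ≈ 9834.0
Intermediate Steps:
P = -191466582/11539 (P = -6 + ((-2816 - 13771) + (3053 - 3008)/11539) = -6 + (-16587 + 45*(1/11539)) = -6 + (-16587 + 45/11539) = -6 - 191397348/11539 = -191466582/11539 ≈ -16593.)
U = -26427
P - U = -191466582/11539 - 1*(-26427) = -191466582/11539 + 26427 = 113474571/11539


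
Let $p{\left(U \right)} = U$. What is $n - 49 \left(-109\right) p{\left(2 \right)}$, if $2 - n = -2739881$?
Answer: $2750565$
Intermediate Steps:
$n = 2739883$ ($n = 2 - -2739881 = 2 + 2739881 = 2739883$)
$n - 49 \left(-109\right) p{\left(2 \right)} = 2739883 - 49 \left(-109\right) 2 = 2739883 - \left(-5341\right) 2 = 2739883 - -10682 = 2739883 + 10682 = 2750565$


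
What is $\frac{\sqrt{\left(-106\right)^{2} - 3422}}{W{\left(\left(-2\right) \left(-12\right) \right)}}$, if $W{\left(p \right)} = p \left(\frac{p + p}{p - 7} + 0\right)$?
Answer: $\frac{17 \sqrt{7814}}{1152} \approx 1.3045$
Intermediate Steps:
$W{\left(p \right)} = \frac{2 p^{2}}{-7 + p}$ ($W{\left(p \right)} = p \left(\frac{2 p}{-7 + p} + 0\right) = p \frac{2 p}{-7 + p} = \frac{2 p^{2}}{-7 + p}$)
$\frac{\sqrt{\left(-106\right)^{2} - 3422}}{W{\left(\left(-2\right) \left(-12\right) \right)}} = \frac{\sqrt{\left(-106\right)^{2} - 3422}}{2 \left(\left(-2\right) \left(-12\right)\right)^{2} \frac{1}{-7 - -24}} = \frac{\sqrt{11236 - 3422}}{2 \cdot 24^{2} \frac{1}{-7 + 24}} = \frac{\sqrt{7814}}{2 \cdot 576 \cdot \frac{1}{17}} = \frac{\sqrt{7814}}{\frac{1152}{17}} = \sqrt{7814} \cdot \frac{17}{1152} = \frac{17 \sqrt{7814}}{1152}$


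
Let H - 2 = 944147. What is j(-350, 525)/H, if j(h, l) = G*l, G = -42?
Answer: -22050/944149 ≈ -0.023354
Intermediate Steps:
j(h, l) = -42*l
H = 944149 (H = 2 + 944147 = 944149)
j(-350, 525)/H = -42*525/944149 = -22050*1/944149 = -22050/944149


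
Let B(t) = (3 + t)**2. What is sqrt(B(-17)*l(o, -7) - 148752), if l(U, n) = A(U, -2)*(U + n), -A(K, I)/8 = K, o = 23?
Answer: 4*I*sqrt(45361) ≈ 851.92*I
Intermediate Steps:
A(K, I) = -8*K
l(U, n) = -8*U*(U + n) (l(U, n) = (-8*U)*(U + n) = -8*U*(U + n))
sqrt(B(-17)*l(o, -7) - 148752) = sqrt((3 - 17)**2*(-8*23*(23 - 7)) - 148752) = sqrt((-14)**2*(-8*23*16) - 148752) = sqrt(196*(-2944) - 148752) = sqrt(-577024 - 148752) = sqrt(-725776) = 4*I*sqrt(45361)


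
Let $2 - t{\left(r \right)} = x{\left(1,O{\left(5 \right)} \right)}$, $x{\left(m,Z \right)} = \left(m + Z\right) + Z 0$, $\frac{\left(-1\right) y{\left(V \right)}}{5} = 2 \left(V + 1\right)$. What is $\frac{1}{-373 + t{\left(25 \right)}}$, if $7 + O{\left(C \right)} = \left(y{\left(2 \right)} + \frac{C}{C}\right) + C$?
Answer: $- \frac{1}{341} \approx -0.0029326$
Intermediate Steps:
$y{\left(V \right)} = -10 - 10 V$ ($y{\left(V \right)} = - 5 \cdot 2 \left(V + 1\right) = - 5 \cdot 2 \left(1 + V\right) = - 5 \left(2 + 2 V\right) = -10 - 10 V$)
$O{\left(C \right)} = -36 + C$ ($O{\left(C \right)} = -7 + \left(\left(\left(-10 - 20\right) + \frac{C}{C}\right) + C\right) = -7 + \left(\left(\left(-10 - 20\right) + 1\right) + C\right) = -7 + \left(\left(-30 + 1\right) + C\right) = -7 + \left(-29 + C\right) = -36 + C$)
$x{\left(m,Z \right)} = Z + m$ ($x{\left(m,Z \right)} = \left(Z + m\right) + 0 = Z + m$)
$t{\left(r \right)} = 32$ ($t{\left(r \right)} = 2 - \left(\left(-36 + 5\right) + 1\right) = 2 - \left(-31 + 1\right) = 2 - -30 = 2 + 30 = 32$)
$\frac{1}{-373 + t{\left(25 \right)}} = \frac{1}{-373 + 32} = \frac{1}{-341} = - \frac{1}{341}$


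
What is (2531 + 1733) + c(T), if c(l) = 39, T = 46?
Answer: 4303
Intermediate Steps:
(2531 + 1733) + c(T) = (2531 + 1733) + 39 = 4264 + 39 = 4303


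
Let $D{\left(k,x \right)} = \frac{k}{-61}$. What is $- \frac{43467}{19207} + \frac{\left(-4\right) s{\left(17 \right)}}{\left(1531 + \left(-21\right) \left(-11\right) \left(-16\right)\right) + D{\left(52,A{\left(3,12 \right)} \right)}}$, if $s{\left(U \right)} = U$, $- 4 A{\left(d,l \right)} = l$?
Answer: $- \frac{5663059003}{2537571219} \approx -2.2317$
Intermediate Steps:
$A{\left(d,l \right)} = - \frac{l}{4}$
$D{\left(k,x \right)} = - \frac{k}{61}$ ($D{\left(k,x \right)} = k \left(- \frac{1}{61}\right) = - \frac{k}{61}$)
$- \frac{43467}{19207} + \frac{\left(-4\right) s{\left(17 \right)}}{\left(1531 + \left(-21\right) \left(-11\right) \left(-16\right)\right) + D{\left(52,A{\left(3,12 \right)} \right)}} = - \frac{43467}{19207} + \frac{\left(-4\right) 17}{\left(1531 + \left(-21\right) \left(-11\right) \left(-16\right)\right) - \frac{52}{61}} = \left(-43467\right) \frac{1}{19207} - \frac{68}{\left(1531 + 231 \left(-16\right)\right) - \frac{52}{61}} = - \frac{43467}{19207} - \frac{68}{\left(1531 - 3696\right) - \frac{52}{61}} = - \frac{43467}{19207} - \frac{68}{-2165 - \frac{52}{61}} = - \frac{43467}{19207} - \frac{68}{- \frac{132117}{61}} = - \frac{43467}{19207} - - \frac{4148}{132117} = - \frac{43467}{19207} + \frac{4148}{132117} = - \frac{5663059003}{2537571219}$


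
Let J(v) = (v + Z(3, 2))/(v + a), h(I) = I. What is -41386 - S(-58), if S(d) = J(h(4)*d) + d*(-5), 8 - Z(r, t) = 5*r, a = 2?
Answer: -9585719/230 ≈ -41677.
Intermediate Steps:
Z(r, t) = 8 - 5*r
J(v) = (-7 + v)/(2 + v) (J(v) = (v + (8 - 5*3))/(v + 2) = (v + (8 - 15))/(2 + v) = (v - 7)/(2 + v) = (-7 + v)/(2 + v))
S(d) = -5*d + (-7 + 4*d)/(2 + 4*d) (S(d) = (-7 + 4*d)/(2 + 4*d) + d*(-5) = (-7 + 4*d)/(2 + 4*d) - 5*d = -5*d + (-7 + 4*d)/(2 + 4*d))
-41386 - S(-58) = -41386 - (-7 - 20*(-58)² - 6*(-58))/(2*(1 + 2*(-58))) = -41386 - (-7 - 20*3364 + 348)/(2*(1 - 116)) = -41386 - (-7 - 67280 + 348)/(2*(-115)) = -41386 - (-1)*(-66939)/(2*115) = -41386 - 1*66939/230 = -41386 - 66939/230 = -9585719/230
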